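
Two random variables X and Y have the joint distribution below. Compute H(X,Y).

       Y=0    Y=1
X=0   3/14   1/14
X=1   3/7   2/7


H(X,Y) = -Σ p(x,y) log₂ p(x,y)
  p(0,0)=3/14: -0.2143 × log₂(0.2143) = 0.4762
  p(0,1)=1/14: -0.0714 × log₂(0.0714) = 0.2720
  p(1,0)=3/7: -0.4286 × log₂(0.4286) = 0.5239
  p(1,1)=2/7: -0.2857 × log₂(0.2857) = 0.5164
H(X,Y) = 1.7885 bits


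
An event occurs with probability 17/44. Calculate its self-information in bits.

Information content I(x) = -log₂(p(x))
I = -log₂(17/44) = -log₂(0.3864)
I = 1.3720 bits


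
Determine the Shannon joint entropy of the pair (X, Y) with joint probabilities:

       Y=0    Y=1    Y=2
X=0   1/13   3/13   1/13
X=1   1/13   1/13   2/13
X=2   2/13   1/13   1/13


H(X,Y) = -Σ p(x,y) log₂ p(x,y)
  p(0,0)=1/13: -0.0769 × log₂(0.0769) = 0.2846
  p(0,1)=3/13: -0.2308 × log₂(0.2308) = 0.4882
  p(0,2)=1/13: -0.0769 × log₂(0.0769) = 0.2846
  p(1,0)=1/13: -0.0769 × log₂(0.0769) = 0.2846
  p(1,1)=1/13: -0.0769 × log₂(0.0769) = 0.2846
  p(1,2)=2/13: -0.1538 × log₂(0.1538) = 0.4155
  p(2,0)=2/13: -0.1538 × log₂(0.1538) = 0.4155
  p(2,1)=1/13: -0.0769 × log₂(0.0769) = 0.2846
  p(2,2)=1/13: -0.0769 × log₂(0.0769) = 0.2846
H(X,Y) = 3.0270 bits


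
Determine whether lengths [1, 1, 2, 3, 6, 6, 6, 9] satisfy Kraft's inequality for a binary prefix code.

Kraft inequality: Σ 2^(-l_i) ≤ 1 for prefix-free code
Calculating: 2^(-1) + 2^(-1) + 2^(-2) + 2^(-3) + 2^(-6) + 2^(-6) + 2^(-6) + 2^(-9)
= 0.5 + 0.5 + 0.25 + 0.125 + 0.015625 + 0.015625 + 0.015625 + 0.001953125
= 1.4238
Since 1.4238 > 1, prefix-free code does not exist


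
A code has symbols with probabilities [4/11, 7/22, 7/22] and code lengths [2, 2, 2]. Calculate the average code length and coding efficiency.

Average length L = Σ p_i × l_i = 2.0000 bits
Entropy H = 1.5820 bits
Efficiency η = H/L × 100% = 79.10%


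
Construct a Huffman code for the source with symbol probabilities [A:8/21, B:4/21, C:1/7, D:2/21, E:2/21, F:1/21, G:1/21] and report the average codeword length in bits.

Huffman tree construction:
Combine smallest probabilities repeatedly
Resulting codes:
  A: 11 (length 2)
  B: 00 (length 2)
  C: 101 (length 3)
  D: 010 (length 3)
  E: 011 (length 3)
  F: 1000 (length 4)
  G: 1001 (length 4)
Average length = Σ p(s) × length(s) = 2.5238 bits


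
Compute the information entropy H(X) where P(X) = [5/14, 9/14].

H(X) = -Σ p(x) log₂ p(x)
  -5/14 × log₂(5/14) = 0.5305
  -9/14 × log₂(9/14) = 0.4098
H(X) = 0.9403 bits


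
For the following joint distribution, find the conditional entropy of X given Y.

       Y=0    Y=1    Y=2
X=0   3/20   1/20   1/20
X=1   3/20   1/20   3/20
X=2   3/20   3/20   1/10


H(X|Y) = Σ_y p(y) H(X|Y=y)
  p(Y=0) = 9/20, H(X|Y=0) = 1.5850
  p(Y=1) = 1/4, H(X|Y=1) = 1.3710
  p(Y=2) = 3/10, H(X|Y=2) = 1.4591
H(X|Y) = 0.4500×1.5850 + 0.2500×1.3710 + 0.3000×1.4591 = 1.4937 bits


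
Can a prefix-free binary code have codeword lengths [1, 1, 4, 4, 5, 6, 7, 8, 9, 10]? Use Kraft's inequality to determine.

Kraft inequality: Σ 2^(-l_i) ≤ 1 for prefix-free code
Calculating: 2^(-1) + 2^(-1) + 2^(-4) + 2^(-4) + 2^(-5) + 2^(-6) + 2^(-7) + 2^(-8) + 2^(-9) + 2^(-10)
= 0.5 + 0.5 + 0.0625 + 0.0625 + 0.03125 + 0.015625 + 0.0078125 + 0.00390625 + 0.001953125 + 0.0009765625
= 1.1865
Since 1.1865 > 1, prefix-free code does not exist


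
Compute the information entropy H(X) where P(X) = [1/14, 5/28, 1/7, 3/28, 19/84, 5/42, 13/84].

H(X) = -Σ p(x) log₂ p(x)
  -1/14 × log₂(1/14) = 0.2720
  -5/28 × log₂(5/28) = 0.4438
  -1/7 × log₂(1/7) = 0.4011
  -3/28 × log₂(3/28) = 0.3453
  -19/84 × log₂(19/84) = 0.4850
  -5/42 × log₂(5/42) = 0.3655
  -13/84 × log₂(13/84) = 0.4166
H(X) = 2.7293 bits


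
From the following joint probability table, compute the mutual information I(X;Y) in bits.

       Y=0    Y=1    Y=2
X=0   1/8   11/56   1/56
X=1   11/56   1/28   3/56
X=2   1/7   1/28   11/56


H(X) = 1.5761, H(Y) = 1.5320, H(X,Y) = 2.8329
I(X;Y) = H(X) + H(Y) - H(X,Y) = 0.2752 bits


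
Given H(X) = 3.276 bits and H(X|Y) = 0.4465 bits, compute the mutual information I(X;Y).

I(X;Y) = H(X) - H(X|Y)
I(X;Y) = 3.276 - 0.4465 = 2.8295 bits


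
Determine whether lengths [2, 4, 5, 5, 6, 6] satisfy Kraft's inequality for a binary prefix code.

Kraft inequality: Σ 2^(-l_i) ≤ 1 for prefix-free code
Calculating: 2^(-2) + 2^(-4) + 2^(-5) + 2^(-5) + 2^(-6) + 2^(-6)
= 0.25 + 0.0625 + 0.03125 + 0.03125 + 0.015625 + 0.015625
= 0.4062
Since 0.4062 ≤ 1, prefix-free code exists


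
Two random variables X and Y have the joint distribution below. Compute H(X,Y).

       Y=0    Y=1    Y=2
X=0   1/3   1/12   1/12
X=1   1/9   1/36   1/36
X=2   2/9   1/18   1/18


H(X,Y) = -Σ p(x,y) log₂ p(x,y)
  p(0,0)=1/3: -0.3333 × log₂(0.3333) = 0.5283
  p(0,1)=1/12: -0.0833 × log₂(0.0833) = 0.2987
  p(0,2)=1/12: -0.0833 × log₂(0.0833) = 0.2987
  p(1,0)=1/9: -0.1111 × log₂(0.1111) = 0.3522
  p(1,1)=1/36: -0.0278 × log₂(0.0278) = 0.1436
  p(1,2)=1/36: -0.0278 × log₂(0.0278) = 0.1436
  p(2,0)=2/9: -0.2222 × log₂(0.2222) = 0.4822
  p(2,1)=1/18: -0.0556 × log₂(0.0556) = 0.2317
  p(2,2)=1/18: -0.0556 × log₂(0.0556) = 0.2317
H(X,Y) = 2.7108 bits


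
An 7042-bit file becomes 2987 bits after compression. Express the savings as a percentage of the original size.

Space savings = (1 - Compressed/Original) × 100%
= (1 - 2987/7042) × 100%
= 57.58%


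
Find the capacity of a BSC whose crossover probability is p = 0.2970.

For BSC with error probability p:
C = 1 - H(p) where H(p) is binary entropy
H(0.2970) = -0.2970 × log₂(0.2970) - 0.7030 × log₂(0.7030)
H(p) = 0.8776
C = 1 - 0.8776 = 0.1224 bits/use


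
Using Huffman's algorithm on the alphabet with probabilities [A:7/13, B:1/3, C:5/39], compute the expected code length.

Huffman tree construction:
Combine smallest probabilities repeatedly
Resulting codes:
  A: 1 (length 1)
  B: 01 (length 2)
  C: 00 (length 2)
Average length = Σ p(s) × length(s) = 1.4615 bits


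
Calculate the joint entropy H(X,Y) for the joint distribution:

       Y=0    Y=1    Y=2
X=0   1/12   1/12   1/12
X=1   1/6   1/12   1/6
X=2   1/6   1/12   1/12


H(X,Y) = -Σ p(x,y) log₂ p(x,y)
  p(0,0)=1/12: -0.0833 × log₂(0.0833) = 0.2987
  p(0,1)=1/12: -0.0833 × log₂(0.0833) = 0.2987
  p(0,2)=1/12: -0.0833 × log₂(0.0833) = 0.2987
  p(1,0)=1/6: -0.1667 × log₂(0.1667) = 0.4308
  p(1,1)=1/12: -0.0833 × log₂(0.0833) = 0.2987
  p(1,2)=1/6: -0.1667 × log₂(0.1667) = 0.4308
  p(2,0)=1/6: -0.1667 × log₂(0.1667) = 0.4308
  p(2,1)=1/12: -0.0833 × log₂(0.0833) = 0.2987
  p(2,2)=1/12: -0.0833 × log₂(0.0833) = 0.2987
H(X,Y) = 3.0850 bits


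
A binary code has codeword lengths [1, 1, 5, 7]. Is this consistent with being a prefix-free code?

Kraft inequality: Σ 2^(-l_i) ≤ 1 for prefix-free code
Calculating: 2^(-1) + 2^(-1) + 2^(-5) + 2^(-7)
= 0.5 + 0.5 + 0.03125 + 0.0078125
= 1.0391
Since 1.0391 > 1, prefix-free code does not exist


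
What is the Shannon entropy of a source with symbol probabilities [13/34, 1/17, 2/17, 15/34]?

H(X) = -Σ p(x) log₂ p(x)
  -13/34 × log₂(13/34) = 0.5303
  -1/17 × log₂(1/17) = 0.2404
  -2/17 × log₂(2/17) = 0.3632
  -15/34 × log₂(15/34) = 0.5208
H(X) = 1.6548 bits


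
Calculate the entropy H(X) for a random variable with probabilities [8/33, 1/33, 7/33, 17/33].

H(X) = -Σ p(x) log₂ p(x)
  -8/33 × log₂(8/33) = 0.4956
  -1/33 × log₂(1/33) = 0.1529
  -7/33 × log₂(7/33) = 0.4745
  -17/33 × log₂(17/33) = 0.4930
H(X) = 1.6160 bits


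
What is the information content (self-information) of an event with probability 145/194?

Information content I(x) = -log₂(p(x))
I = -log₂(145/194) = -log₂(0.7474)
I = 0.4200 bits


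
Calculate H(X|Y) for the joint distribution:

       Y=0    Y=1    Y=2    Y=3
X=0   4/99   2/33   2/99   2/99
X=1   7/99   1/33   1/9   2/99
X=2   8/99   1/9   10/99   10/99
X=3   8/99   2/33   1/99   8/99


H(X|Y) = Σ_y p(y) H(X|Y=y)
  p(Y=0) = 3/11, H(X|Y=0) = 1.9530
  p(Y=1) = 26/99, H(X|Y=1) = 1.8609
  p(Y=2) = 8/33, H(X|Y=2) = 1.5319
  p(Y=3) = 2/9, H(X|Y=3) = 1.6767
H(X|Y) = 0.2727×1.9530 + 0.2626×1.8609 + 0.2424×1.5319 + 0.2222×1.6767 = 1.7653 bits


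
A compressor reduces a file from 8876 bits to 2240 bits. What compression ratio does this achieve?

Compression ratio = Original / Compressed
= 8876 / 2240 = 3.96:1


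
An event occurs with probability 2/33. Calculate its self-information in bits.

Information content I(x) = -log₂(p(x))
I = -log₂(2/33) = -log₂(0.0606)
I = 4.0444 bits


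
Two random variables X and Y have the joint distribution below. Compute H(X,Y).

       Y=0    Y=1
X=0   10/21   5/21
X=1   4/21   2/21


H(X,Y) = -Σ p(x,y) log₂ p(x,y)
  p(0,0)=10/21: -0.4762 × log₂(0.4762) = 0.5097
  p(0,1)=5/21: -0.2381 × log₂(0.2381) = 0.4929
  p(1,0)=4/21: -0.1905 × log₂(0.1905) = 0.4557
  p(1,1)=2/21: -0.0952 × log₂(0.0952) = 0.3231
H(X,Y) = 1.7814 bits


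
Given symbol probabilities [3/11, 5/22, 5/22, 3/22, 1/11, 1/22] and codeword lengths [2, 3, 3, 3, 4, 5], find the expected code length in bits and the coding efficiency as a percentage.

Average length L = Σ p_i × l_i = 2.9091 bits
Entropy H = 2.3920 bits
Efficiency η = H/L × 100% = 82.22%


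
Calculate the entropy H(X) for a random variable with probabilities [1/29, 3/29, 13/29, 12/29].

H(X) = -Σ p(x) log₂ p(x)
  -1/29 × log₂(1/29) = 0.1675
  -3/29 × log₂(3/29) = 0.3386
  -13/29 × log₂(13/29) = 0.5189
  -12/29 × log₂(12/29) = 0.5268
H(X) = 1.5518 bits


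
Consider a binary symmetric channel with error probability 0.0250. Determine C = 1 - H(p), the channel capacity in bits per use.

For BSC with error probability p:
C = 1 - H(p) where H(p) is binary entropy
H(0.0250) = -0.0250 × log₂(0.0250) - 0.9750 × log₂(0.9750)
H(p) = 0.1687
C = 1 - 0.1687 = 0.8313 bits/use


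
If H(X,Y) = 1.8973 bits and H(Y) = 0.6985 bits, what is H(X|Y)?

Chain rule: H(X,Y) = H(X|Y) + H(Y)
H(X|Y) = H(X,Y) - H(Y) = 1.8973 - 0.6985 = 1.1988 bits


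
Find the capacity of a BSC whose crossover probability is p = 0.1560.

For BSC with error probability p:
C = 1 - H(p) where H(p) is binary entropy
H(0.1560) = -0.1560 × log₂(0.1560) - 0.8440 × log₂(0.8440)
H(p) = 0.6247
C = 1 - 0.6247 = 0.3753 bits/use


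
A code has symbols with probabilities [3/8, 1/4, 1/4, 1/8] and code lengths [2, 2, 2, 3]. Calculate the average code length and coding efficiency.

Average length L = Σ p_i × l_i = 2.1250 bits
Entropy H = 1.9056 bits
Efficiency η = H/L × 100% = 89.68%


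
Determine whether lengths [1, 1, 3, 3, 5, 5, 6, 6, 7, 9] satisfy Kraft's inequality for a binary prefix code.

Kraft inequality: Σ 2^(-l_i) ≤ 1 for prefix-free code
Calculating: 2^(-1) + 2^(-1) + 2^(-3) + 2^(-3) + 2^(-5) + 2^(-5) + 2^(-6) + 2^(-6) + 2^(-7) + 2^(-9)
= 0.5 + 0.5 + 0.125 + 0.125 + 0.03125 + 0.03125 + 0.015625 + 0.015625 + 0.0078125 + 0.001953125
= 1.3535
Since 1.3535 > 1, prefix-free code does not exist


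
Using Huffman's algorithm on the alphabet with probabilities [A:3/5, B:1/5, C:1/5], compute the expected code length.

Huffman tree construction:
Combine smallest probabilities repeatedly
Resulting codes:
  A: 1 (length 1)
  B: 00 (length 2)
  C: 01 (length 2)
Average length = Σ p(s) × length(s) = 1.4000 bits


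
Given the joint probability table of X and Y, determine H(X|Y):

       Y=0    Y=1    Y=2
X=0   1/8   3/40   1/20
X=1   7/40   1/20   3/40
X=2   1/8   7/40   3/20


H(X|Y) = Σ_y p(y) H(X|Y=y)
  p(Y=0) = 17/40, H(X|Y=0) = 1.5657
  p(Y=1) = 3/10, H(X|Y=1) = 1.3844
  p(Y=2) = 11/40, H(X|Y=2) = 1.4354
H(X|Y) = 0.4250×1.5657 + 0.3000×1.3844 + 0.2750×1.4354 = 1.4755 bits


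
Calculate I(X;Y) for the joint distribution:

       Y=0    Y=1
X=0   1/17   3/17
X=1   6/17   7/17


H(X) = 0.7871, H(Y) = 0.9774, H(X,Y) = 1.7395
I(X;Y) = H(X) + H(Y) - H(X,Y) = 0.0251 bits


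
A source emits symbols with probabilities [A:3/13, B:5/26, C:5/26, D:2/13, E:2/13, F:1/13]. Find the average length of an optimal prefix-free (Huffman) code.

Huffman tree construction:
Combine smallest probabilities repeatedly
Resulting codes:
  A: 01 (length 2)
  B: 111 (length 3)
  C: 00 (length 2)
  D: 101 (length 3)
  E: 110 (length 3)
  F: 100 (length 3)
Average length = Σ p(s) × length(s) = 2.5769 bits


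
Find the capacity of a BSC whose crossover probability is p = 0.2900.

For BSC with error probability p:
C = 1 - H(p) where H(p) is binary entropy
H(0.2900) = -0.2900 × log₂(0.2900) - 0.7100 × log₂(0.7100)
H(p) = 0.8687
C = 1 - 0.8687 = 0.1313 bits/use


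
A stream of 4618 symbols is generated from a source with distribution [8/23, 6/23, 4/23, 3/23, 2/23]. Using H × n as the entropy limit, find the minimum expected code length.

Entropy H = 2.1642 bits/symbol
Minimum bits = H × n = 2.1642 × 4618
= 9994.41 bits


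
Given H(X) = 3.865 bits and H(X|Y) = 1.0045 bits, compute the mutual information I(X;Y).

I(X;Y) = H(X) - H(X|Y)
I(X;Y) = 3.865 - 1.0045 = 2.8605 bits


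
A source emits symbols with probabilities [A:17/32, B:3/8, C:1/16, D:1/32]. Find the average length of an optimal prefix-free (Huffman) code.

Huffman tree construction:
Combine smallest probabilities repeatedly
Resulting codes:
  A: 1 (length 1)
  B: 01 (length 2)
  C: 001 (length 3)
  D: 000 (length 3)
Average length = Σ p(s) × length(s) = 1.5625 bits


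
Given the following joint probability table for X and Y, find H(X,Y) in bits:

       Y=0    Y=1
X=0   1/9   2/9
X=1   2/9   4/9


H(X,Y) = -Σ p(x,y) log₂ p(x,y)
  p(0,0)=1/9: -0.1111 × log₂(0.1111) = 0.3522
  p(0,1)=2/9: -0.2222 × log₂(0.2222) = 0.4822
  p(1,0)=2/9: -0.2222 × log₂(0.2222) = 0.4822
  p(1,1)=4/9: -0.4444 × log₂(0.4444) = 0.5200
H(X,Y) = 1.8366 bits


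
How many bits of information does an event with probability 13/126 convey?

Information content I(x) = -log₂(p(x))
I = -log₂(13/126) = -log₂(0.1032)
I = 3.2768 bits


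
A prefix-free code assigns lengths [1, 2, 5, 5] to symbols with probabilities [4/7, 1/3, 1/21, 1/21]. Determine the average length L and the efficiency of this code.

Average length L = Σ p_i × l_i = 1.7143 bits
Entropy H = 1.4080 bits
Efficiency η = H/L × 100% = 82.13%


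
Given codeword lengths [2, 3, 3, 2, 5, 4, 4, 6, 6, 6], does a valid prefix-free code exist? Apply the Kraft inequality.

Kraft inequality: Σ 2^(-l_i) ≤ 1 for prefix-free code
Calculating: 2^(-2) + 2^(-3) + 2^(-3) + 2^(-2) + 2^(-5) + 2^(-4) + 2^(-4) + 2^(-6) + 2^(-6) + 2^(-6)
= 0.25 + 0.125 + 0.125 + 0.25 + 0.03125 + 0.0625 + 0.0625 + 0.015625 + 0.015625 + 0.015625
= 0.9531
Since 0.9531 ≤ 1, prefix-free code exists


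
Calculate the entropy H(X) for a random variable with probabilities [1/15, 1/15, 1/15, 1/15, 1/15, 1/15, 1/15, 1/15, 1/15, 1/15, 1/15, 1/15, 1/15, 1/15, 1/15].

H(X) = -Σ p(x) log₂ p(x)
  -1/15 × log₂(1/15) = 0.2605
  -1/15 × log₂(1/15) = 0.2605
  -1/15 × log₂(1/15) = 0.2605
  -1/15 × log₂(1/15) = 0.2605
  -1/15 × log₂(1/15) = 0.2605
  -1/15 × log₂(1/15) = 0.2605
  -1/15 × log₂(1/15) = 0.2605
  -1/15 × log₂(1/15) = 0.2605
  -1/15 × log₂(1/15) = 0.2605
  -1/15 × log₂(1/15) = 0.2605
  -1/15 × log₂(1/15) = 0.2605
  -1/15 × log₂(1/15) = 0.2605
  -1/15 × log₂(1/15) = 0.2605
  -1/15 × log₂(1/15) = 0.2605
  -1/15 × log₂(1/15) = 0.2605
H(X) = 3.9069 bits


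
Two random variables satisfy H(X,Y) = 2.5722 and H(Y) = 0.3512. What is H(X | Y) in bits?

Chain rule: H(X,Y) = H(X|Y) + H(Y)
H(X|Y) = H(X,Y) - H(Y) = 2.5722 - 0.3512 = 2.221 bits


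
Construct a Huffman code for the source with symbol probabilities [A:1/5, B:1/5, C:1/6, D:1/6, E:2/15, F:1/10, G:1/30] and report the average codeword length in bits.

Huffman tree construction:
Combine smallest probabilities repeatedly
Resulting codes:
  A: 00 (length 2)
  B: 01 (length 2)
  C: 110 (length 3)
  D: 111 (length 3)
  E: 100 (length 3)
  F: 1011 (length 4)
  G: 1010 (length 4)
Average length = Σ p(s) × length(s) = 2.7333 bits


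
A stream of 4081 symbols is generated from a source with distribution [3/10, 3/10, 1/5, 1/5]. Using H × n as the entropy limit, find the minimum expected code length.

Entropy H = 1.9710 bits/symbol
Minimum bits = H × n = 1.9710 × 4081
= 8043.45 bits


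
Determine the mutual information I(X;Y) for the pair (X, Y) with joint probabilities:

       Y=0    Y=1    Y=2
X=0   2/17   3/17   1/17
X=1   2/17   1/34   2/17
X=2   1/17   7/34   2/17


H(X) = 1.5682, H(Y) = 1.5657, H(X,Y) = 2.9945
I(X;Y) = H(X) + H(Y) - H(X,Y) = 0.1394 bits


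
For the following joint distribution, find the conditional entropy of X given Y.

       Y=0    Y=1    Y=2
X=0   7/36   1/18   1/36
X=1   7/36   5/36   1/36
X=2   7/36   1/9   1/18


H(X|Y) = Σ_y p(y) H(X|Y=y)
  p(Y=0) = 7/12, H(X|Y=0) = 1.5850
  p(Y=1) = 11/36, H(X|Y=1) = 1.4949
  p(Y=2) = 1/9, H(X|Y=2) = 1.5000
H(X|Y) = 0.5833×1.5850 + 0.3056×1.4949 + 0.1111×1.5000 = 1.5480 bits


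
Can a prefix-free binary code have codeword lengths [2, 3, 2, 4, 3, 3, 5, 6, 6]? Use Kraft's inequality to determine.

Kraft inequality: Σ 2^(-l_i) ≤ 1 for prefix-free code
Calculating: 2^(-2) + 2^(-3) + 2^(-2) + 2^(-4) + 2^(-3) + 2^(-3) + 2^(-5) + 2^(-6) + 2^(-6)
= 0.25 + 0.125 + 0.25 + 0.0625 + 0.125 + 0.125 + 0.03125 + 0.015625 + 0.015625
= 1.0000
Since 1.0000 ≤ 1, prefix-free code exists


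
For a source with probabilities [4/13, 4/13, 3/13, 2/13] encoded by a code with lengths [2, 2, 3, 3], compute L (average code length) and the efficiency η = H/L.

Average length L = Σ p_i × l_i = 2.3846 bits
Entropy H = 1.9501 bits
Efficiency η = H/L × 100% = 81.78%


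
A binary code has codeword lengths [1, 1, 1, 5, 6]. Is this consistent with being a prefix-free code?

Kraft inequality: Σ 2^(-l_i) ≤ 1 for prefix-free code
Calculating: 2^(-1) + 2^(-1) + 2^(-1) + 2^(-5) + 2^(-6)
= 0.5 + 0.5 + 0.5 + 0.03125 + 0.015625
= 1.5469
Since 1.5469 > 1, prefix-free code does not exist


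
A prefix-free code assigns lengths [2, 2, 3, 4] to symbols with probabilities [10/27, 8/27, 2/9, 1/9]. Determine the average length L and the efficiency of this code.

Average length L = Σ p_i × l_i = 2.4444 bits
Entropy H = 1.8851 bits
Efficiency η = H/L × 100% = 77.12%


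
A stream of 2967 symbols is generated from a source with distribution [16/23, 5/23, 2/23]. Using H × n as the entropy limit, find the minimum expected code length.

Entropy H = 1.1492 bits/symbol
Minimum bits = H × n = 1.1492 × 2967
= 3409.76 bits


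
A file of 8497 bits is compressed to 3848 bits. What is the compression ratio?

Compression ratio = Original / Compressed
= 8497 / 3848 = 2.21:1


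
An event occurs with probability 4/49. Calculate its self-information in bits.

Information content I(x) = -log₂(p(x))
I = -log₂(4/49) = -log₂(0.0816)
I = 3.6147 bits


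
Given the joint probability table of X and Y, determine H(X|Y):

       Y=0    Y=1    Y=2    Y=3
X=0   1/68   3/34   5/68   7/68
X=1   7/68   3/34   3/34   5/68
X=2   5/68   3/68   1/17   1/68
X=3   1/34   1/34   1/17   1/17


H(X|Y) = Σ_y p(y) H(X|Y=y)
  p(Y=0) = 15/68, H(X|Y=0) = 1.6895
  p(Y=1) = 1/4, H(X|Y=1) = 1.8654
  p(Y=2) = 19/68, H(X|Y=2) = 1.9785
  p(Y=3) = 1/4, H(X|Y=3) = 1.7780
H(X|Y) = 0.2206×1.6895 + 0.2500×1.8654 + 0.2794×1.9785 + 0.2500×1.7780 = 1.8363 bits


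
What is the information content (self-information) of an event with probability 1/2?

Information content I(x) = -log₂(p(x))
I = -log₂(1/2) = -log₂(0.5000)
I = 1.0000 bits


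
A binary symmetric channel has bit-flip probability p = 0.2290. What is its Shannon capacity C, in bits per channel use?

For BSC with error probability p:
C = 1 - H(p) where H(p) is binary entropy
H(0.2290) = -0.2290 × log₂(0.2290) - 0.7710 × log₂(0.7710)
H(p) = 0.7763
C = 1 - 0.7763 = 0.2237 bits/use


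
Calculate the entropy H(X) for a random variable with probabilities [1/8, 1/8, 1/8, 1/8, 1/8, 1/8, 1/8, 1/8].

H(X) = -Σ p(x) log₂ p(x)
  -1/8 × log₂(1/8) = 0.3750
  -1/8 × log₂(1/8) = 0.3750
  -1/8 × log₂(1/8) = 0.3750
  -1/8 × log₂(1/8) = 0.3750
  -1/8 × log₂(1/8) = 0.3750
  -1/8 × log₂(1/8) = 0.3750
  -1/8 × log₂(1/8) = 0.3750
  -1/8 × log₂(1/8) = 0.3750
H(X) = 3.0000 bits


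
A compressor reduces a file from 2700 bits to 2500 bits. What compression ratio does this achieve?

Compression ratio = Original / Compressed
= 2700 / 2500 = 1.08:1


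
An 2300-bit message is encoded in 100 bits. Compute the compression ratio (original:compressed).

Compression ratio = Original / Compressed
= 2300 / 100 = 23.00:1


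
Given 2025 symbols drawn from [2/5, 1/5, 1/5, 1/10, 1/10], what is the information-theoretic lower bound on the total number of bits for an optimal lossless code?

Entropy H = 2.1219 bits/symbol
Minimum bits = H × n = 2.1219 × 2025
= 4296.90 bits


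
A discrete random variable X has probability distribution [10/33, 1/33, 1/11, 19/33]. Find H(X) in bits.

H(X) = -Σ p(x) log₂ p(x)
  -10/33 × log₂(10/33) = 0.5220
  -1/33 × log₂(1/33) = 0.1529
  -1/11 × log₂(1/11) = 0.3145
  -19/33 × log₂(19/33) = 0.4586
H(X) = 1.4479 bits


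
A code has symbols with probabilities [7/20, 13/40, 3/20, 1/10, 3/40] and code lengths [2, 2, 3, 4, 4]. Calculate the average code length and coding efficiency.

Average length L = Σ p_i × l_i = 2.5000 bits
Entropy H = 2.0801 bits
Efficiency η = H/L × 100% = 83.20%


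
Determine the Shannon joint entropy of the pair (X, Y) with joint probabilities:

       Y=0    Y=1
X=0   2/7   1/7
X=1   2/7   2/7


H(X,Y) = -Σ p(x,y) log₂ p(x,y)
  p(0,0)=2/7: -0.2857 × log₂(0.2857) = 0.5164
  p(0,1)=1/7: -0.1429 × log₂(0.1429) = 0.4011
  p(1,0)=2/7: -0.2857 × log₂(0.2857) = 0.5164
  p(1,1)=2/7: -0.2857 × log₂(0.2857) = 0.5164
H(X,Y) = 1.9502 bits


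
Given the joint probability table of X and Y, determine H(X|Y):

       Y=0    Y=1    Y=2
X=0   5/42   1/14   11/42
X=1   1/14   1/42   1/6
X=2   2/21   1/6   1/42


H(X|Y) = Σ_y p(y) H(X|Y=y)
  p(Y=0) = 2/7, H(X|Y=0) = 1.5546
  p(Y=1) = 11/42, H(X|Y=1) = 1.2407
  p(Y=2) = 19/42, H(X|Y=2) = 1.2108
H(X|Y) = 0.2857×1.5546 + 0.2619×1.2407 + 0.4524×1.2108 = 1.3169 bits


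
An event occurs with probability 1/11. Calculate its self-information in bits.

Information content I(x) = -log₂(p(x))
I = -log₂(1/11) = -log₂(0.0909)
I = 3.4594 bits


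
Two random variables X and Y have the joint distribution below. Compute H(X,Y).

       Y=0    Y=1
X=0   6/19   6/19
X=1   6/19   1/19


H(X,Y) = -Σ p(x,y) log₂ p(x,y)
  p(0,0)=6/19: -0.3158 × log₂(0.3158) = 0.5251
  p(0,1)=6/19: -0.3158 × log₂(0.3158) = 0.5251
  p(1,0)=6/19: -0.3158 × log₂(0.3158) = 0.5251
  p(1,1)=1/19: -0.0526 × log₂(0.0526) = 0.2236
H(X,Y) = 1.7990 bits


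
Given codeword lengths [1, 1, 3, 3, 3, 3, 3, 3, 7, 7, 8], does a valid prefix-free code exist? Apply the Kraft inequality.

Kraft inequality: Σ 2^(-l_i) ≤ 1 for prefix-free code
Calculating: 2^(-1) + 2^(-1) + 2^(-3) + 2^(-3) + 2^(-3) + 2^(-3) + 2^(-3) + 2^(-3) + 2^(-7) + 2^(-7) + 2^(-8)
= 0.5 + 0.5 + 0.125 + 0.125 + 0.125 + 0.125 + 0.125 + 0.125 + 0.0078125 + 0.0078125 + 0.00390625
= 1.7695
Since 1.7695 > 1, prefix-free code does not exist


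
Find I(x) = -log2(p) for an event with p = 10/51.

Information content I(x) = -log₂(p(x))
I = -log₂(10/51) = -log₂(0.1961)
I = 2.3505 bits


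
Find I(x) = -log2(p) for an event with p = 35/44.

Information content I(x) = -log₂(p(x))
I = -log₂(35/44) = -log₂(0.7955)
I = 0.3301 bits


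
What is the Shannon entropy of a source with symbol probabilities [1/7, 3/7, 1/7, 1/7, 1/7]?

H(X) = -Σ p(x) log₂ p(x)
  -1/7 × log₂(1/7) = 0.4011
  -3/7 × log₂(3/7) = 0.5239
  -1/7 × log₂(1/7) = 0.4011
  -1/7 × log₂(1/7) = 0.4011
  -1/7 × log₂(1/7) = 0.4011
H(X) = 2.1281 bits


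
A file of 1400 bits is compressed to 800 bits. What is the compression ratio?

Compression ratio = Original / Compressed
= 1400 / 800 = 1.75:1


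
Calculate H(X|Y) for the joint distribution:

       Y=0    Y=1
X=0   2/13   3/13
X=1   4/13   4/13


H(X|Y) = Σ_y p(y) H(X|Y=y)
  p(Y=0) = 6/13, H(X|Y=0) = 0.9183
  p(Y=1) = 7/13, H(X|Y=1) = 0.9852
H(X|Y) = 0.4615×0.9183 + 0.5385×0.9852 = 0.9543 bits


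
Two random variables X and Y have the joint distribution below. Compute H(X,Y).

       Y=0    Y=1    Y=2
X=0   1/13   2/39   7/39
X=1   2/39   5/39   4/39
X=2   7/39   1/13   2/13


H(X,Y) = -Σ p(x,y) log₂ p(x,y)
  p(0,0)=1/13: -0.0769 × log₂(0.0769) = 0.2846
  p(0,1)=2/39: -0.0513 × log₂(0.0513) = 0.2198
  p(0,2)=7/39: -0.1795 × log₂(0.1795) = 0.4448
  p(1,0)=2/39: -0.0513 × log₂(0.0513) = 0.2198
  p(1,1)=5/39: -0.1282 × log₂(0.1282) = 0.3799
  p(1,2)=4/39: -0.1026 × log₂(0.1026) = 0.3370
  p(2,0)=7/39: -0.1795 × log₂(0.1795) = 0.4448
  p(2,1)=1/13: -0.0769 × log₂(0.0769) = 0.2846
  p(2,2)=2/13: -0.1538 × log₂(0.1538) = 0.4155
H(X,Y) = 3.0307 bits


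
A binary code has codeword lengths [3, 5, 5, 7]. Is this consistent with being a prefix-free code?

Kraft inequality: Σ 2^(-l_i) ≤ 1 for prefix-free code
Calculating: 2^(-3) + 2^(-5) + 2^(-5) + 2^(-7)
= 0.125 + 0.03125 + 0.03125 + 0.0078125
= 0.1953
Since 0.1953 ≤ 1, prefix-free code exists


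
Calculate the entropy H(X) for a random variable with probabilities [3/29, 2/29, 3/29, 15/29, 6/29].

H(X) = -Σ p(x) log₂ p(x)
  -3/29 × log₂(3/29) = 0.3386
  -2/29 × log₂(2/29) = 0.2661
  -3/29 × log₂(3/29) = 0.3386
  -15/29 × log₂(15/29) = 0.4919
  -6/29 × log₂(6/29) = 0.4703
H(X) = 1.9055 bits


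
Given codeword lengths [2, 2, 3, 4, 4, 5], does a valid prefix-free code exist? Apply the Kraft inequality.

Kraft inequality: Σ 2^(-l_i) ≤ 1 for prefix-free code
Calculating: 2^(-2) + 2^(-2) + 2^(-3) + 2^(-4) + 2^(-4) + 2^(-5)
= 0.25 + 0.25 + 0.125 + 0.0625 + 0.0625 + 0.03125
= 0.7812
Since 0.7812 ≤ 1, prefix-free code exists


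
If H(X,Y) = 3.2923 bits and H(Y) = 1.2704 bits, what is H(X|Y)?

Chain rule: H(X,Y) = H(X|Y) + H(Y)
H(X|Y) = H(X,Y) - H(Y) = 3.2923 - 1.2704 = 2.0219 bits


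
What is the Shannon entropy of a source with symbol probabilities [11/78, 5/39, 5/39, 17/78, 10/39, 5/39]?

H(X) = -Σ p(x) log₂ p(x)
  -11/78 × log₂(11/78) = 0.3985
  -5/39 × log₂(5/39) = 0.3799
  -5/39 × log₂(5/39) = 0.3799
  -17/78 × log₂(17/78) = 0.4790
  -10/39 × log₂(10/39) = 0.5035
  -5/39 × log₂(5/39) = 0.3799
H(X) = 2.5208 bits


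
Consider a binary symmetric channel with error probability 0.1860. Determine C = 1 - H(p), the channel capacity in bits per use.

For BSC with error probability p:
C = 1 - H(p) where H(p) is binary entropy
H(0.1860) = -0.1860 × log₂(0.1860) - 0.8140 × log₂(0.8140)
H(p) = 0.6930
C = 1 - 0.6930 = 0.3070 bits/use


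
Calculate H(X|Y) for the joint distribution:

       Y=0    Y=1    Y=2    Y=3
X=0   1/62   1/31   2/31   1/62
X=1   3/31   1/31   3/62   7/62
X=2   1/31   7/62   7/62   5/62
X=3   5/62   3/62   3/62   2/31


H(X|Y) = Σ_y p(y) H(X|Y=y)
  p(Y=0) = 7/31, H(X|Y=0) = 1.7274
  p(Y=1) = 7/31, H(X|Y=1) = 1.7783
  p(Y=2) = 17/62, H(X|Y=2) = 1.9015
  p(Y=3) = 17/62, H(X|Y=3) = 1.7780
H(X|Y) = 0.2258×1.7274 + 0.2258×1.7783 + 0.2742×1.9015 + 0.2742×1.7780 = 1.8005 bits


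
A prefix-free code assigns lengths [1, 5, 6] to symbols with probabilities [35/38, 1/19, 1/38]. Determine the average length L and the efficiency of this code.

Average length L = Σ p_i × l_i = 1.3421 bits
Entropy H = 0.4710 bits
Efficiency η = H/L × 100% = 35.09%


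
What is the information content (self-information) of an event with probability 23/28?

Information content I(x) = -log₂(p(x))
I = -log₂(23/28) = -log₂(0.8214)
I = 0.2838 bits


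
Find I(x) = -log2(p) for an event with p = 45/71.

Information content I(x) = -log₂(p(x))
I = -log₂(45/71) = -log₂(0.6338)
I = 0.6579 bits


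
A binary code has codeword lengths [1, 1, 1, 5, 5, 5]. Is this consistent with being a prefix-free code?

Kraft inequality: Σ 2^(-l_i) ≤ 1 for prefix-free code
Calculating: 2^(-1) + 2^(-1) + 2^(-1) + 2^(-5) + 2^(-5) + 2^(-5)
= 0.5 + 0.5 + 0.5 + 0.03125 + 0.03125 + 0.03125
= 1.5938
Since 1.5938 > 1, prefix-free code does not exist


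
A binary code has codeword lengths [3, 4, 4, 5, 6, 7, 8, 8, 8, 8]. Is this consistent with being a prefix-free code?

Kraft inequality: Σ 2^(-l_i) ≤ 1 for prefix-free code
Calculating: 2^(-3) + 2^(-4) + 2^(-4) + 2^(-5) + 2^(-6) + 2^(-7) + 2^(-8) + 2^(-8) + 2^(-8) + 2^(-8)
= 0.125 + 0.0625 + 0.0625 + 0.03125 + 0.015625 + 0.0078125 + 0.00390625 + 0.00390625 + 0.00390625 + 0.00390625
= 0.3203
Since 0.3203 ≤ 1, prefix-free code exists


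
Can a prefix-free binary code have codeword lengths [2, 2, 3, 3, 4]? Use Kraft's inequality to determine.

Kraft inequality: Σ 2^(-l_i) ≤ 1 for prefix-free code
Calculating: 2^(-2) + 2^(-2) + 2^(-3) + 2^(-3) + 2^(-4)
= 0.25 + 0.25 + 0.125 + 0.125 + 0.0625
= 0.8125
Since 0.8125 ≤ 1, prefix-free code exists


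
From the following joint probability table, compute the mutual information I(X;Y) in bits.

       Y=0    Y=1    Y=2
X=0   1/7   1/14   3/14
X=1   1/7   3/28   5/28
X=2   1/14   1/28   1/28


H(X) = 1.4488, H(Y) = 1.5306, H(X,Y) = 2.9547
I(X;Y) = H(X) + H(Y) - H(X,Y) = 0.0247 bits


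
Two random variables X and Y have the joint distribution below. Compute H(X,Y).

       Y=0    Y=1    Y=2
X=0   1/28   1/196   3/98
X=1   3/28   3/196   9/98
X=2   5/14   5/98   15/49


H(X,Y) = -Σ p(x,y) log₂ p(x,y)
  p(0,0)=1/28: -0.0357 × log₂(0.0357) = 0.1717
  p(0,1)=1/196: -0.0051 × log₂(0.0051) = 0.0389
  p(0,2)=3/98: -0.0306 × log₂(0.0306) = 0.1540
  p(1,0)=3/28: -0.1071 × log₂(0.1071) = 0.3453
  p(1,1)=3/196: -0.0153 × log₂(0.0153) = 0.0923
  p(1,2)=9/98: -0.0918 × log₂(0.0918) = 0.3164
  p(2,0)=5/14: -0.3571 × log₂(0.3571) = 0.5305
  p(2,1)=5/98: -0.0510 × log₂(0.0510) = 0.2190
  p(2,2)=15/49: -0.3061 × log₂(0.3061) = 0.5228
H(X,Y) = 2.3908 bits


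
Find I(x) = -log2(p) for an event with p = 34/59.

Information content I(x) = -log₂(p(x))
I = -log₂(34/59) = -log₂(0.5763)
I = 0.7952 bits


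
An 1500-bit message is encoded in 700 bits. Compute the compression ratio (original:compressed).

Compression ratio = Original / Compressed
= 1500 / 700 = 2.14:1


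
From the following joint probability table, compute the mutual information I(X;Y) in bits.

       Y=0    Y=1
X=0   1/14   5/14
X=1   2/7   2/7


H(X) = 0.9852, H(Y) = 0.9403, H(X,Y) = 1.8352
I(X;Y) = H(X) + H(Y) - H(X,Y) = 0.0903 bits


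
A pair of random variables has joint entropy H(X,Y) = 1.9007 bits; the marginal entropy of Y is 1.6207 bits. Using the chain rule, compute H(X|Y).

Chain rule: H(X,Y) = H(X|Y) + H(Y)
H(X|Y) = H(X,Y) - H(Y) = 1.9007 - 1.6207 = 0.28 bits


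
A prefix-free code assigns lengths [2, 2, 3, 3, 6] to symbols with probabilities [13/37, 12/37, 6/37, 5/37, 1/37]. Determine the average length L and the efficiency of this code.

Average length L = Σ p_i × l_i = 2.4054 bits
Entropy H = 2.0137 bits
Efficiency η = H/L × 100% = 83.71%


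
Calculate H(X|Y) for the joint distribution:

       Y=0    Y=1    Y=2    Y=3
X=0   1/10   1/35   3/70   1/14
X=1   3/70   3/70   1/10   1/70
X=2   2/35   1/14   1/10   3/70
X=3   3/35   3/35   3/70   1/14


H(X|Y) = Σ_y p(y) H(X|Y=y)
  p(Y=0) = 2/7, H(X|Y=0) = 1.9261
  p(Y=1) = 8/35, H(X|Y=1) = 1.8829
  p(Y=2) = 2/7, H(X|Y=2) = 1.8813
  p(Y=3) = 1/5, H(X|Y=3) = 1.8092
H(X|Y) = 0.2857×1.9261 + 0.2286×1.8829 + 0.2857×1.8813 + 0.2000×1.8092 = 1.8800 bits


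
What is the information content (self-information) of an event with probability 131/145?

Information content I(x) = -log₂(p(x))
I = -log₂(131/145) = -log₂(0.9034)
I = 0.1465 bits


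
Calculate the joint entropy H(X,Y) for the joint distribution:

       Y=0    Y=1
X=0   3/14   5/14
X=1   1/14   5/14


H(X,Y) = -Σ p(x,y) log₂ p(x,y)
  p(0,0)=3/14: -0.2143 × log₂(0.2143) = 0.4762
  p(0,1)=5/14: -0.3571 × log₂(0.3571) = 0.5305
  p(1,0)=1/14: -0.0714 × log₂(0.0714) = 0.2720
  p(1,1)=5/14: -0.3571 × log₂(0.3571) = 0.5305
H(X,Y) = 1.8092 bits


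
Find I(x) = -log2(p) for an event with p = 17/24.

Information content I(x) = -log₂(p(x))
I = -log₂(17/24) = -log₂(0.7083)
I = 0.4975 bits


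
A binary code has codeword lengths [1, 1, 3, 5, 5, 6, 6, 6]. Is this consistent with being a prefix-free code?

Kraft inequality: Σ 2^(-l_i) ≤ 1 for prefix-free code
Calculating: 2^(-1) + 2^(-1) + 2^(-3) + 2^(-5) + 2^(-5) + 2^(-6) + 2^(-6) + 2^(-6)
= 0.5 + 0.5 + 0.125 + 0.03125 + 0.03125 + 0.015625 + 0.015625 + 0.015625
= 1.2344
Since 1.2344 > 1, prefix-free code does not exist


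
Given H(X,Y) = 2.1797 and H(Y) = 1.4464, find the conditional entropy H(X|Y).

Chain rule: H(X,Y) = H(X|Y) + H(Y)
H(X|Y) = H(X,Y) - H(Y) = 2.1797 - 1.4464 = 0.7333 bits


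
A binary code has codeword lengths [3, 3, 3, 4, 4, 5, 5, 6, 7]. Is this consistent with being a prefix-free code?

Kraft inequality: Σ 2^(-l_i) ≤ 1 for prefix-free code
Calculating: 2^(-3) + 2^(-3) + 2^(-3) + 2^(-4) + 2^(-4) + 2^(-5) + 2^(-5) + 2^(-6) + 2^(-7)
= 0.125 + 0.125 + 0.125 + 0.0625 + 0.0625 + 0.03125 + 0.03125 + 0.015625 + 0.0078125
= 0.5859
Since 0.5859 ≤ 1, prefix-free code exists


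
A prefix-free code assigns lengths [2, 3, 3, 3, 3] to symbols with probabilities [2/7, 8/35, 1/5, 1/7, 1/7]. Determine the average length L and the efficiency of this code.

Average length L = Σ p_i × l_i = 2.7143 bits
Entropy H = 2.2696 bits
Efficiency η = H/L × 100% = 83.62%


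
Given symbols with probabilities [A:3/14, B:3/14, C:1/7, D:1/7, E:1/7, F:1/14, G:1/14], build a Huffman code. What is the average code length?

Huffman tree construction:
Combine smallest probabilities repeatedly
Resulting codes:
  A: 00 (length 2)
  B: 01 (length 2)
  C: 100 (length 3)
  D: 101 (length 3)
  E: 110 (length 3)
  F: 1110 (length 4)
  G: 1111 (length 4)
Average length = Σ p(s) × length(s) = 2.7143 bits


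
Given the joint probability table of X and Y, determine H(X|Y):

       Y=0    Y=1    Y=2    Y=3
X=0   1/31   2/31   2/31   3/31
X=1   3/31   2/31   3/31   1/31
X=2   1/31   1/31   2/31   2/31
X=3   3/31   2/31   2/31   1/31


H(X|Y) = Σ_y p(y) H(X|Y=y)
  p(Y=0) = 8/31, H(X|Y=0) = 1.8113
  p(Y=1) = 7/31, H(X|Y=1) = 1.9502
  p(Y=2) = 9/31, H(X|Y=2) = 1.9749
  p(Y=3) = 7/31, H(X|Y=3) = 1.8424
H(X|Y) = 0.2581×1.8113 + 0.2258×1.9502 + 0.2903×1.9749 + 0.2258×1.8424 = 1.8972 bits


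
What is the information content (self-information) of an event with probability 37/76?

Information content I(x) = -log₂(p(x))
I = -log₂(37/76) = -log₂(0.4868)
I = 1.0385 bits


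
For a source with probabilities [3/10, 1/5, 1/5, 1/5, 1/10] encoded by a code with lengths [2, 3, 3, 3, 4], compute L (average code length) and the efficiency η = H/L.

Average length L = Σ p_i × l_i = 2.8000 bits
Entropy H = 2.2464 bits
Efficiency η = H/L × 100% = 80.23%


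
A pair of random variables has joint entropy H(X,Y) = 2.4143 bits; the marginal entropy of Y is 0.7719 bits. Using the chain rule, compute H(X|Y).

Chain rule: H(X,Y) = H(X|Y) + H(Y)
H(X|Y) = H(X,Y) - H(Y) = 2.4143 - 0.7719 = 1.6424 bits


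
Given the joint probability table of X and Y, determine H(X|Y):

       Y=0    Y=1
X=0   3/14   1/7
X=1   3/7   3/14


H(X|Y) = Σ_y p(y) H(X|Y=y)
  p(Y=0) = 9/14, H(X|Y=0) = 0.9183
  p(Y=1) = 5/14, H(X|Y=1) = 0.9710
H(X|Y) = 0.6429×0.9183 + 0.3571×0.9710 = 0.9371 bits


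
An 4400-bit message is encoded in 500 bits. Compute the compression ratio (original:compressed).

Compression ratio = Original / Compressed
= 4400 / 500 = 8.80:1


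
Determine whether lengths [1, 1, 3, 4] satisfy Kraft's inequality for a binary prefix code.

Kraft inequality: Σ 2^(-l_i) ≤ 1 for prefix-free code
Calculating: 2^(-1) + 2^(-1) + 2^(-3) + 2^(-4)
= 0.5 + 0.5 + 0.125 + 0.0625
= 1.1875
Since 1.1875 > 1, prefix-free code does not exist


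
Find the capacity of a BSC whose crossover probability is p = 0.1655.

For BSC with error probability p:
C = 1 - H(p) where H(p) is binary entropy
H(0.1655) = -0.1655 × log₂(0.1655) - 0.8345 × log₂(0.8345)
H(p) = 0.6473
C = 1 - 0.6473 = 0.3527 bits/use


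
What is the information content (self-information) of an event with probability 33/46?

Information content I(x) = -log₂(p(x))
I = -log₂(33/46) = -log₂(0.7174)
I = 0.4792 bits


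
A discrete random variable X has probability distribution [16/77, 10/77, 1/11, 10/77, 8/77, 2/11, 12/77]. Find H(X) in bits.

H(X) = -Σ p(x) log₂ p(x)
  -16/77 × log₂(16/77) = 0.4710
  -10/77 × log₂(10/77) = 0.3824
  -1/11 × log₂(1/11) = 0.3145
  -10/77 × log₂(10/77) = 0.3824
  -8/77 × log₂(8/77) = 0.3394
  -2/11 × log₂(2/11) = 0.4472
  -12/77 × log₂(12/77) = 0.4179
H(X) = 2.7549 bits


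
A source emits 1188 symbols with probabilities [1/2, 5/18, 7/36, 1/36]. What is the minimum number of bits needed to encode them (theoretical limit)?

Entropy H = 1.6163 bits/symbol
Minimum bits = H × n = 1.6163 × 1188
= 1920.20 bits


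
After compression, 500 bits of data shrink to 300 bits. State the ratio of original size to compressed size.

Compression ratio = Original / Compressed
= 500 / 300 = 1.67:1


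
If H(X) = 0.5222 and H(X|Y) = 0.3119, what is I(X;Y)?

I(X;Y) = H(X) - H(X|Y)
I(X;Y) = 0.5222 - 0.3119 = 0.2103 bits


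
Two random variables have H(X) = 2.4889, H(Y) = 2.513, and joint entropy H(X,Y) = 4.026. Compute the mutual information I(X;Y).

I(X;Y) = H(X) + H(Y) - H(X,Y)
I(X;Y) = 2.4889 + 2.513 - 4.026 = 0.9759 bits


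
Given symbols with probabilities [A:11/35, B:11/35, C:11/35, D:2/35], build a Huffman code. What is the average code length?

Huffman tree construction:
Combine smallest probabilities repeatedly
Resulting codes:
  A: 01 (length 2)
  B: 10 (length 2)
  C: 11 (length 2)
  D: 00 (length 2)
Average length = Σ p(s) × length(s) = 2.0000 bits


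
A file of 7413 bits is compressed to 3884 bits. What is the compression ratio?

Compression ratio = Original / Compressed
= 7413 / 3884 = 1.91:1


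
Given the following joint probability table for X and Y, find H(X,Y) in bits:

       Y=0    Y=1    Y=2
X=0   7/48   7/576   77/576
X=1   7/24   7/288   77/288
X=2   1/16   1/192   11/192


H(X,Y) = -Σ p(x,y) log₂ p(x,y)
  p(0,0)=7/48: -0.1458 × log₂(0.1458) = 0.4051
  p(0,1)=7/576: -0.0122 × log₂(0.0122) = 0.0773
  p(0,2)=77/576: -0.1337 × log₂(0.1337) = 0.3881
  p(1,0)=7/24: -0.2917 × log₂(0.2917) = 0.5185
  p(1,1)=7/288: -0.0243 × log₂(0.0243) = 0.1303
  p(1,2)=77/288: -0.2674 × log₂(0.2674) = 0.5088
  p(2,0)=1/16: -0.0625 × log₂(0.0625) = 0.2500
  p(2,1)=1/192: -0.0052 × log₂(0.0052) = 0.0395
  p(2,2)=11/192: -0.0573 × log₂(0.0573) = 0.2364
H(X,Y) = 2.5540 bits


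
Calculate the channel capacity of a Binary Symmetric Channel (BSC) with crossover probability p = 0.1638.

For BSC with error probability p:
C = 1 - H(p) where H(p) is binary entropy
H(0.1638) = -0.1638 × log₂(0.1638) - 0.8362 × log₂(0.8362)
H(p) = 0.6433
C = 1 - 0.6433 = 0.3567 bits/use


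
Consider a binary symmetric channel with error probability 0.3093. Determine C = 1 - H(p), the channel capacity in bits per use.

For BSC with error probability p:
C = 1 - H(p) where H(p) is binary entropy
H(0.3093) = -0.3093 × log₂(0.3093) - 0.6907 × log₂(0.6907)
H(p) = 0.8924
C = 1 - 0.8924 = 0.1076 bits/use


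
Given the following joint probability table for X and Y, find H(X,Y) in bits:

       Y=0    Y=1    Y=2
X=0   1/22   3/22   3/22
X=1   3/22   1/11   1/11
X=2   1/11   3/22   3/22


H(X,Y) = -Σ p(x,y) log₂ p(x,y)
  p(0,0)=1/22: -0.0455 × log₂(0.0455) = 0.2027
  p(0,1)=3/22: -0.1364 × log₂(0.1364) = 0.3920
  p(0,2)=3/22: -0.1364 × log₂(0.1364) = 0.3920
  p(1,0)=3/22: -0.1364 × log₂(0.1364) = 0.3920
  p(1,1)=1/11: -0.0909 × log₂(0.0909) = 0.3145
  p(1,2)=1/11: -0.0909 × log₂(0.0909) = 0.3145
  p(2,0)=1/11: -0.0909 × log₂(0.0909) = 0.3145
  p(2,1)=3/22: -0.1364 × log₂(0.1364) = 0.3920
  p(2,2)=3/22: -0.1364 × log₂(0.1364) = 0.3920
H(X,Y) = 3.1060 bits
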